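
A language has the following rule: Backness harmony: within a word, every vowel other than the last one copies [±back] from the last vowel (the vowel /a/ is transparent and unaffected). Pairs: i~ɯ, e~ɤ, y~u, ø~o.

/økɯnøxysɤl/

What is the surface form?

/ø/ harmonizes with /ɤ/ ([+back]) → [o]
/ø/ harmonizes with /ɤ/ ([+back]) → [o]
/y/ harmonizes with /ɤ/ ([+back]) → [u]

[okɯnoxusɤl]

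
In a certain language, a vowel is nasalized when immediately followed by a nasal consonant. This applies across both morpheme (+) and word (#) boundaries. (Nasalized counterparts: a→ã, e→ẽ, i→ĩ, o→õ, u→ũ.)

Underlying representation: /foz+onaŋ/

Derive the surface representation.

/o/ before nasal /n/ → [õ]
/a/ before nasal /ŋ/ → [ã]

[foz+õnãŋ]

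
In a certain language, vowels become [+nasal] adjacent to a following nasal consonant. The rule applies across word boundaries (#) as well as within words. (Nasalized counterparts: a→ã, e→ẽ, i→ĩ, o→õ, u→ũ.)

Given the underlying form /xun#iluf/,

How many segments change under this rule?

1

/u/ before nasal /n/ → [ũ]
1 segment changes.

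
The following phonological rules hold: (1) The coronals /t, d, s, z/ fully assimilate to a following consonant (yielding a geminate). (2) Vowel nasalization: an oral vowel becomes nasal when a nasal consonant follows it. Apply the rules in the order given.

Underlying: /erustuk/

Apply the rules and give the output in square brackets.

Rule 1: /s/ before /t/ → [t] (total assimilation)
After rule 1: eruttuk
Rule 2: no segment meets the rule's conditions; no change.

[eruttuk]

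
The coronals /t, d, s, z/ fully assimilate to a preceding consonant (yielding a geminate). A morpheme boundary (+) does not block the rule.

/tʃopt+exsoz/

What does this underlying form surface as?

/t/ after /p/ → [p] (total assimilation)
/s/ after /x/ → [x] (total assimilation)

[tʃopp+exxoz]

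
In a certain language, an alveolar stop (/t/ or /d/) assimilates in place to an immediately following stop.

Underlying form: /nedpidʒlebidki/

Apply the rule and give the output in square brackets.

/d/ before /p/ (labial) → [b]
/d/ before /k/ (velar) → [g]

[nebpidʒlebigki]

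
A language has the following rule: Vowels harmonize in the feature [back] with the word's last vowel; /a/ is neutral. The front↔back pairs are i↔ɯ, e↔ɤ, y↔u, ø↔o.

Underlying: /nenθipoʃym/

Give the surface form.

/o/ harmonizes with /y/ ([-back]) → [ø]

[nenθipøʃym]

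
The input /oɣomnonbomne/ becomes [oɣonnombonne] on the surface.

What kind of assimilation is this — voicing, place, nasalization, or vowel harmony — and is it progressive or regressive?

/m/→[n] /n/→[m] /m/→[n].
Each target copies a feature from the following segment, so the direction is regressive.

place assimilation, regressive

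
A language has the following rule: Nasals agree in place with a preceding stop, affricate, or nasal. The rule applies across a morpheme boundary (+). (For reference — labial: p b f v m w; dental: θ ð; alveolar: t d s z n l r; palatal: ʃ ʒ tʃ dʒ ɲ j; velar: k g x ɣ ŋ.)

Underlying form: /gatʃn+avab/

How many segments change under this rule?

/n/ after /tʃ/ (palatal) → [ɲ]
1 segment changes.

1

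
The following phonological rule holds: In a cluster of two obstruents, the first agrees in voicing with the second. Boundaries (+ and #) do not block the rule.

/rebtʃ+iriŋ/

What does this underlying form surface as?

/b/ before /tʃ/ (voiceless) → [p]

[reptʃ+iriŋ]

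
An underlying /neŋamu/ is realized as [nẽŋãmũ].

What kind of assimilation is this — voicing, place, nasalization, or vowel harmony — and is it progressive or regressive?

/e/→[ẽ] /a/→[ã] /u/→[ũ].
Each target copies a feature from the preceding segment, so the direction is progressive.

nasalization, progressive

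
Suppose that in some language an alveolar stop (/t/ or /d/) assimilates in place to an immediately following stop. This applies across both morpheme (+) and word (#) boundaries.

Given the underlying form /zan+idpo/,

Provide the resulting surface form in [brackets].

/d/ before /p/ (labial) → [b]

[zan+ibpo]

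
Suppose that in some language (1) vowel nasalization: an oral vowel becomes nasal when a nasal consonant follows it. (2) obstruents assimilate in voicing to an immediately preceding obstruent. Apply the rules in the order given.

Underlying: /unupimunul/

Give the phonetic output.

[ũnupĩmũnul]

Rule 1: /u/ before nasal /n/ → [ũ]
Rule 1: /i/ before nasal /m/ → [ĩ]
Rule 1: /u/ before nasal /n/ → [ũ]
After rule 1: ũnupĩmũnul
Rule 2: no segment meets the rule's conditions; no change.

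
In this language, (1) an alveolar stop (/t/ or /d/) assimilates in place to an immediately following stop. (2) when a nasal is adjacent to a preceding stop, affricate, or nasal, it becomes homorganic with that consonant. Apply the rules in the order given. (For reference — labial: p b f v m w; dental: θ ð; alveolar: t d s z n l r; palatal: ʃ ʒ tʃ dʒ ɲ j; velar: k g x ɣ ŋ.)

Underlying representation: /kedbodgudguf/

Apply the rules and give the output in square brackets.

[kebboggugguf]

Rule 1: /d/ before /b/ (labial) → [b]
Rule 1: /d/ before /g/ (velar) → [g]
Rule 1: /d/ before /g/ (velar) → [g]
After rule 1: kebboggugguf
Rule 2: no segment meets the rule's conditions; no change.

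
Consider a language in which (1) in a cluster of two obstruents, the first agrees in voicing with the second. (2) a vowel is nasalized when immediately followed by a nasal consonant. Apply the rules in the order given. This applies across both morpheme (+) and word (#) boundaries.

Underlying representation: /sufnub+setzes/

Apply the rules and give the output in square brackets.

[sufnup+sedzes]

Rule 1: /b/ before /s/ (voiceless) → [p]
Rule 1: /t/ before /z/ (voiced) → [d]
After rule 1: sufnup+sedzes
Rule 2: no segment meets the rule's conditions; no change.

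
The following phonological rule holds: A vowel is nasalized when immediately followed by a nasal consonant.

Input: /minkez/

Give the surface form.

[mĩnkez]

/i/ before nasal /n/ → [ĩ]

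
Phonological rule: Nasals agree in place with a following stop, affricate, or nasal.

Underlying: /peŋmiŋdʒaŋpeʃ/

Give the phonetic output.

/ŋ/ before /m/ (labial) → [m]
/ŋ/ before /dʒ/ (palatal) → [ɲ]
/ŋ/ before /p/ (labial) → [m]

[pemmiɲdʒampeʃ]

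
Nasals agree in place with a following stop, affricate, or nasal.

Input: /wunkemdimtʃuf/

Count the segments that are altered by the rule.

/n/ before /k/ (velar) → [ŋ]
/m/ before /d/ (alveolar) → [n]
/m/ before /tʃ/ (palatal) → [ɲ]
3 segments change.

3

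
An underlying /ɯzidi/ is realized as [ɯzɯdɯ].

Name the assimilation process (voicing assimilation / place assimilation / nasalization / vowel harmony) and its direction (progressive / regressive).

/i/→[ɯ] /i/→[ɯ].
Vowels agree with the first vowel, so the harmony is progressive.

vowel harmony, progressive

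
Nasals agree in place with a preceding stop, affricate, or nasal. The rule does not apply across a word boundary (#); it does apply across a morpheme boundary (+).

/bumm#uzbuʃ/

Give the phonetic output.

no segment meets the rule's conditions; no change.

[bumm#uzbuʃ]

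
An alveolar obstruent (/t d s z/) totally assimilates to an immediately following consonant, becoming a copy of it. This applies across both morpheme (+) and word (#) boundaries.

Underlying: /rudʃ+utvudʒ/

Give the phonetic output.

[ruʃʃ+uvvudʒ]

/d/ before /ʃ/ → [ʃ] (total assimilation)
/t/ before /v/ → [v] (total assimilation)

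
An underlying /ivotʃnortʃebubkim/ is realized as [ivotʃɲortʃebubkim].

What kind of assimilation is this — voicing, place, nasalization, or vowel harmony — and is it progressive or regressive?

place assimilation, progressive

/n/→[ɲ].
Each target copies a feature from the preceding segment, so the direction is progressive.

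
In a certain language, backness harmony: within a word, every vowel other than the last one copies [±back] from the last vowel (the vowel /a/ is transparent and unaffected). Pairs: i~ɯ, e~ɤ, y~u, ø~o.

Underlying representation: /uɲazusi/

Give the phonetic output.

[yɲazysi]

/u/ harmonizes with /i/ ([-back]) → [y]
/u/ harmonizes with /i/ ([-back]) → [y]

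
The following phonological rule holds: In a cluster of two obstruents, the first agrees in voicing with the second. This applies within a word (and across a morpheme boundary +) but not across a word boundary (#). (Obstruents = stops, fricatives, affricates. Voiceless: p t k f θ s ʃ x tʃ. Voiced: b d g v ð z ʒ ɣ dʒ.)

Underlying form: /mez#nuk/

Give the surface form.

no segment meets the rule's conditions; no change.

[mez#nuk]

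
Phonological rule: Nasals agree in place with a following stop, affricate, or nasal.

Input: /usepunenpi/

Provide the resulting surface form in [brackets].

[usepunempi]

/n/ before /p/ (labial) → [m]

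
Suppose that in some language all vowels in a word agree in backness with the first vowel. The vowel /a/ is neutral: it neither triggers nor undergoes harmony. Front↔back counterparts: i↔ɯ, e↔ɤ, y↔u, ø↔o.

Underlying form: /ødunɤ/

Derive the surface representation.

/u/ harmonizes with /ø/ ([-back]) → [y]
/ɤ/ harmonizes with /ø/ ([-back]) → [e]

[ødyne]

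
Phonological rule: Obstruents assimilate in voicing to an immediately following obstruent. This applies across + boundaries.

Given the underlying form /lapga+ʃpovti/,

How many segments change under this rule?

2

/p/ before /g/ (voiced) → [b]
/v/ before /t/ (voiceless) → [f]
2 segments change.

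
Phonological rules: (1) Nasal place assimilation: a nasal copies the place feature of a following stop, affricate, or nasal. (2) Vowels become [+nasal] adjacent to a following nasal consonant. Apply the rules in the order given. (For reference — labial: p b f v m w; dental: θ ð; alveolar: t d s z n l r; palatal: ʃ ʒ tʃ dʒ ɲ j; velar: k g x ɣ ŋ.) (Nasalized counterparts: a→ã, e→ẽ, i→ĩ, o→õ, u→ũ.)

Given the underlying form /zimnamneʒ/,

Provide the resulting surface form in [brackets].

[zĩnnãnneʒ]

Rule 1: /m/ before /n/ (alveolar) → [n]
Rule 1: /m/ before /n/ (alveolar) → [n]
After rule 1: zinnanneʒ
Rule 2: /i/ before nasal /n/ → [ĩ]
Rule 2: /a/ before nasal /n/ → [ã]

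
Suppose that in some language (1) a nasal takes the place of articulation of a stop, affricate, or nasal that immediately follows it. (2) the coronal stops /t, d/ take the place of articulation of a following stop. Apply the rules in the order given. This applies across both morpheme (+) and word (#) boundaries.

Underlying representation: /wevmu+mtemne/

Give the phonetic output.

Rule 1: /m/ before /t/ (alveolar) → [n]
Rule 1: /m/ before /n/ (alveolar) → [n]
After rule 1: wevmu+ntenne
Rule 2: no segment meets the rule's conditions; no change.

[wevmu+ntenne]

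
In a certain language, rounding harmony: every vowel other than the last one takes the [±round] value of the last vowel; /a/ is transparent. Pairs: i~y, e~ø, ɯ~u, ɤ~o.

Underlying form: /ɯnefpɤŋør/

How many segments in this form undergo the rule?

/ɯ/ harmonizes with /ø/ ([+round]) → [u]
/e/ harmonizes with /ø/ ([+round]) → [ø]
/ɤ/ harmonizes with /ø/ ([+round]) → [o]
3 segments change.

3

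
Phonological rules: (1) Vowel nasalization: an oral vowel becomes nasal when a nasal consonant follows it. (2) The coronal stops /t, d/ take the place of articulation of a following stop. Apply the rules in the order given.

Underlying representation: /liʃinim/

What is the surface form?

Rule 1: /i/ before nasal /n/ → [ĩ]
Rule 1: /i/ before nasal /m/ → [ĩ]
After rule 1: liʃĩnĩm
Rule 2: no segment meets the rule's conditions; no change.

[liʃĩnĩm]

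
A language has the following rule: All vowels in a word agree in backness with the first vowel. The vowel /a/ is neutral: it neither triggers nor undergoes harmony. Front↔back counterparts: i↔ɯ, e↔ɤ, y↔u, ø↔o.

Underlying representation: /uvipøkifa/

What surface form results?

[uvɯpokɯfa]

/i/ harmonizes with /u/ ([+back]) → [ɯ]
/ø/ harmonizes with /u/ ([+back]) → [o]
/i/ harmonizes with /u/ ([+back]) → [ɯ]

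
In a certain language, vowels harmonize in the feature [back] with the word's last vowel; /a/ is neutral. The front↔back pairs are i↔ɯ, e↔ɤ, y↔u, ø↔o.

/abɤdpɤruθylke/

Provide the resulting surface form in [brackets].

/ɤ/ harmonizes with /e/ ([-back]) → [e]
/ɤ/ harmonizes with /e/ ([-back]) → [e]
/u/ harmonizes with /e/ ([-back]) → [y]

[abedperyθylke]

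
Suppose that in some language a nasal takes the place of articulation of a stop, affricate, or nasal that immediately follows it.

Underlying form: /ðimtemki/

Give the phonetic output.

/m/ before /t/ (alveolar) → [n]
/m/ before /k/ (velar) → [ŋ]

[ðinteŋki]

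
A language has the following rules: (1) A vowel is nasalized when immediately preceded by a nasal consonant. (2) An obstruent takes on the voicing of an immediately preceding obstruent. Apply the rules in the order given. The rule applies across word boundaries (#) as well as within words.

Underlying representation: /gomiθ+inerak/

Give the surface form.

Rule 1: /i/ after nasal /m/ → [ĩ]
Rule 1: /e/ after nasal /n/ → [ẽ]
After rule 1: gomĩθ+inẽrak
Rule 2: no segment meets the rule's conditions; no change.

[gomĩθ+inẽrak]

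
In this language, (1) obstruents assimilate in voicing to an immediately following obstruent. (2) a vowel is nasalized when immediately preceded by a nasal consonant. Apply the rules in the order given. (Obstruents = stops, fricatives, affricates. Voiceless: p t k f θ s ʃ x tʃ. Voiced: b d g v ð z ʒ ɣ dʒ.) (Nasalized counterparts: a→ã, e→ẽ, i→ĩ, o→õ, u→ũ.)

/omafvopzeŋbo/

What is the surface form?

[omãvvobzeŋbo]

Rule 1: /f/ before /v/ (voiced) → [v]
Rule 1: /p/ before /z/ (voiced) → [b]
After rule 1: omavvobzeŋbo
Rule 2: /a/ after nasal /m/ → [ã]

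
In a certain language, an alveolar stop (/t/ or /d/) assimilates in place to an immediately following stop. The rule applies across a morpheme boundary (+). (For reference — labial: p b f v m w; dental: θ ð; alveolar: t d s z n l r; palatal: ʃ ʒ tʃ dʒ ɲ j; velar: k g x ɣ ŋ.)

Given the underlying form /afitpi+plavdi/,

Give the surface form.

[afippi+plavdi]

/t/ before /p/ (labial) → [p]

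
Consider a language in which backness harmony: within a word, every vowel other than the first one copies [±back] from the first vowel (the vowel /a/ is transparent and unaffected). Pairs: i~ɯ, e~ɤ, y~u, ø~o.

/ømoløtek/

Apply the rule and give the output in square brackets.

/o/ harmonizes with /ø/ ([-back]) → [ø]

[ømøløtek]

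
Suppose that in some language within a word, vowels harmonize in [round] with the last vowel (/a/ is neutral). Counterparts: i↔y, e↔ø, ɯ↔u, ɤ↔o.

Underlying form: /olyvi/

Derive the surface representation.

/o/ harmonizes with /i/ ([-round]) → [ɤ]
/y/ harmonizes with /i/ ([-round]) → [i]

[ɤlivi]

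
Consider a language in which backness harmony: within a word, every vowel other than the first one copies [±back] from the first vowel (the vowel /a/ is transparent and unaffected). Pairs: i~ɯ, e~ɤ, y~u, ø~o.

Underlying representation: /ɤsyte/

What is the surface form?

[ɤsutɤ]

/y/ harmonizes with /ɤ/ ([+back]) → [u]
/e/ harmonizes with /ɤ/ ([+back]) → [ɤ]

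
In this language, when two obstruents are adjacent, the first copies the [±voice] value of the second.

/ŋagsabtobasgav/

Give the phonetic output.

/g/ before /s/ (voiceless) → [k]
/b/ before /t/ (voiceless) → [p]
/s/ before /g/ (voiced) → [z]

[ŋaksaptobazgav]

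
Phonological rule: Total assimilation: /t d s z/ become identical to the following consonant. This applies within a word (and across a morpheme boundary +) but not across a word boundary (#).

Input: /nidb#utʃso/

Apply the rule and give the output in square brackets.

[nibb#utʃso]

/d/ before /b/ → [b] (total assimilation)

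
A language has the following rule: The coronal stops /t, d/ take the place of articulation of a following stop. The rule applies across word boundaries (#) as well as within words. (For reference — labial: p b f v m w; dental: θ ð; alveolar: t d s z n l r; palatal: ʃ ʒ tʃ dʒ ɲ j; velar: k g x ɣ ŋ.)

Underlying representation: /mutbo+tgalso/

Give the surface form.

/t/ before /b/ (labial) → [p]
/t/ before /g/ (velar) → [k]

[mupbo+kgalso]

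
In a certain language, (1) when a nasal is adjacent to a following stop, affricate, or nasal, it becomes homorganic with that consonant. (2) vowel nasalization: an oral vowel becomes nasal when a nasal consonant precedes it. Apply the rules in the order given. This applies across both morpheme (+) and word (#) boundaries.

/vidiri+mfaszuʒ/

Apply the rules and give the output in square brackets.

[vidiri+mfaszuʒ]

Rule 1: no segment meets the rule's conditions; no change.
After rule 1: vidiri+mfaszuʒ
Rule 2: no segment meets the rule's conditions; no change.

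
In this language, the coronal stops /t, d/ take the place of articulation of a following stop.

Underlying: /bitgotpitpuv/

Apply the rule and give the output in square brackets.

[bikgoppippuv]

/t/ before /g/ (velar) → [k]
/t/ before /p/ (labial) → [p]
/t/ before /p/ (labial) → [p]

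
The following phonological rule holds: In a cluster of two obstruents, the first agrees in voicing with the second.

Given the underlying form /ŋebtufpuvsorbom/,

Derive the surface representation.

/b/ before /t/ (voiceless) → [p]
/v/ before /s/ (voiceless) → [f]

[ŋeptufpufsorbom]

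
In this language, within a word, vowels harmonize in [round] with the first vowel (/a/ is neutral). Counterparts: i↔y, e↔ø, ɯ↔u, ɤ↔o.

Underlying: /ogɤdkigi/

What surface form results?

[ogodkygy]

/ɤ/ harmonizes with /o/ ([+round]) → [o]
/i/ harmonizes with /o/ ([+round]) → [y]
/i/ harmonizes with /o/ ([+round]) → [y]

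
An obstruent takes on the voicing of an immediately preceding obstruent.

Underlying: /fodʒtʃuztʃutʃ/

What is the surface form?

/tʃ/ after /dʒ/ (voiced) → [dʒ]
/tʃ/ after /z/ (voiced) → [dʒ]

[fodʒdʒuzdʒutʃ]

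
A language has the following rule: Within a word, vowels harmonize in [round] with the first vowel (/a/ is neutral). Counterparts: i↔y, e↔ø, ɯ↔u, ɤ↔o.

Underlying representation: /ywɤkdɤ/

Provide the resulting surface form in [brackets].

[ywokdo]

/ɤ/ harmonizes with /y/ ([+round]) → [o]
/ɤ/ harmonizes with /y/ ([+round]) → [o]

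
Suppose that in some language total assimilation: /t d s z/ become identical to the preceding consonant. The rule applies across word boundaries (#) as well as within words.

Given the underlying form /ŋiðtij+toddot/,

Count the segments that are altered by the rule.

/t/ after /ð/ → [ð] (total assimilation)
/t/ after /j/ → [j] (total assimilation)
2 segments change.

2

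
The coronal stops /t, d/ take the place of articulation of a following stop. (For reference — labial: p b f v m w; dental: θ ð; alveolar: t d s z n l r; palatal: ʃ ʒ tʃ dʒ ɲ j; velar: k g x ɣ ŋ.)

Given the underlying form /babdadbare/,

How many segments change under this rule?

1

/d/ before /b/ (labial) → [b]
1 segment changes.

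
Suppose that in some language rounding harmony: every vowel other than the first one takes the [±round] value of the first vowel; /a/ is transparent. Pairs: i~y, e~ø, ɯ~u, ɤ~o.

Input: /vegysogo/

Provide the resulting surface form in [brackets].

/y/ harmonizes with /e/ ([-round]) → [i]
/o/ harmonizes with /e/ ([-round]) → [ɤ]
/o/ harmonizes with /e/ ([-round]) → [ɤ]

[vegisɤgɤ]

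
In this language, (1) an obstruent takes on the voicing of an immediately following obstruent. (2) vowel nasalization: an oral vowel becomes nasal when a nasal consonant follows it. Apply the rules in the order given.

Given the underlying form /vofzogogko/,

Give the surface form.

Rule 1: /f/ before /z/ (voiced) → [v]
Rule 1: /g/ before /k/ (voiceless) → [k]
After rule 1: vovzogokko
Rule 2: no segment meets the rule's conditions; no change.

[vovzogokko]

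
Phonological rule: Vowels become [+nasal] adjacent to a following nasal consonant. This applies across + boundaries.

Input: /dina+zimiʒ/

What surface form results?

/i/ before nasal /n/ → [ĩ]
/i/ before nasal /m/ → [ĩ]

[dĩna+zĩmiʒ]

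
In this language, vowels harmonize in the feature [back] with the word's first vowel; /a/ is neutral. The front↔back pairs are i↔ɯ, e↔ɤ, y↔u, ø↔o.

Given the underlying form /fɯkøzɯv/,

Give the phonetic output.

/ø/ harmonizes with /ɯ/ ([+back]) → [o]

[fɯkozɯv]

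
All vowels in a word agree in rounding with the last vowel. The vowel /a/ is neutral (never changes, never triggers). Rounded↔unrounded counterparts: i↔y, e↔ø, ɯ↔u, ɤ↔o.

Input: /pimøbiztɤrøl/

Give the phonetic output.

/i/ harmonizes with /ø/ ([+round]) → [y]
/i/ harmonizes with /ø/ ([+round]) → [y]
/ɤ/ harmonizes with /ø/ ([+round]) → [o]

[pymøbyztorøl]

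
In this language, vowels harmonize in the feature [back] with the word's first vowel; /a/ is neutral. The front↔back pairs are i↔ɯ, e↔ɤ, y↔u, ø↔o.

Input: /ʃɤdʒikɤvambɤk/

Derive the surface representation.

/i/ harmonizes with /ɤ/ ([+back]) → [ɯ]

[ʃɤdʒɯkɤvambɤk]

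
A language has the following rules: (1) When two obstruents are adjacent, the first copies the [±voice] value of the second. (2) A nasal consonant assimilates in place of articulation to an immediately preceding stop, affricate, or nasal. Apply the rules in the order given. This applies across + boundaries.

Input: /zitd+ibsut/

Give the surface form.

Rule 1: /t/ before /d/ (voiced) → [d]
Rule 1: /b/ before /s/ (voiceless) → [p]
After rule 1: zidd+ipsut
Rule 2: no segment meets the rule's conditions; no change.

[zidd+ipsut]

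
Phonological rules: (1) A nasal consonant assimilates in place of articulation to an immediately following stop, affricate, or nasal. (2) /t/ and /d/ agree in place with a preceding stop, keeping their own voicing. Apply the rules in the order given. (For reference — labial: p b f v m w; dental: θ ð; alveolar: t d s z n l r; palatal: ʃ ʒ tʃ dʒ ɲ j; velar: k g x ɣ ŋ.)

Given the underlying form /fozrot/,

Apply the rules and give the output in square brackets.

Rule 1: no segment meets the rule's conditions; no change.
After rule 1: fozrot
Rule 2: no segment meets the rule's conditions; no change.

[fozrot]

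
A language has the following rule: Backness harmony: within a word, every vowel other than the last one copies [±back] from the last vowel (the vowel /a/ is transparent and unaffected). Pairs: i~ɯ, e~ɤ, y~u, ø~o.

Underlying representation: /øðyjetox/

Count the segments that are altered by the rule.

3

/ø/ harmonizes with /o/ ([+back]) → [o]
/y/ harmonizes with /o/ ([+back]) → [u]
/e/ harmonizes with /o/ ([+back]) → [ɤ]
3 segments change.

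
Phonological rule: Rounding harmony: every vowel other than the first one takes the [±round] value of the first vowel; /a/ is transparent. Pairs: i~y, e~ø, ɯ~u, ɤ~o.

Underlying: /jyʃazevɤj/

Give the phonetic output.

/e/ harmonizes with /y/ ([+round]) → [ø]
/ɤ/ harmonizes with /y/ ([+round]) → [o]

[jyʃazøvoj]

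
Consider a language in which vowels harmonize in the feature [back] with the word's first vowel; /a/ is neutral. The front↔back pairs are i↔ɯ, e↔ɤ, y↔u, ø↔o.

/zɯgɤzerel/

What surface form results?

[zɯgɤzɤrɤl]

/e/ harmonizes with /ɯ/ ([+back]) → [ɤ]
/e/ harmonizes with /ɯ/ ([+back]) → [ɤ]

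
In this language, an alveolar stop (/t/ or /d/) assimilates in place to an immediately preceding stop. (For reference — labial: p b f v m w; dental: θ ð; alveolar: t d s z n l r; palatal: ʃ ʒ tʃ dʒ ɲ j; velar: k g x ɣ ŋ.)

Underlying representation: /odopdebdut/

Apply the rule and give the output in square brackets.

/d/ after /p/ (labial) → [b]
/d/ after /b/ (labial) → [b]

[odopbebbut]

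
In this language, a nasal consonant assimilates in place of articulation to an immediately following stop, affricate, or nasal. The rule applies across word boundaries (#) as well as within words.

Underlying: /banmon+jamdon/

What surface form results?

/n/ before /m/ (labial) → [m]
/m/ before /d/ (alveolar) → [n]

[bammon+jandon]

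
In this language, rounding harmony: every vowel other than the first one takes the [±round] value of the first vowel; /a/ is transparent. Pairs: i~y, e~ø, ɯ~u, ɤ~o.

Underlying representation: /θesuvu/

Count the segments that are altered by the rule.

2

/u/ harmonizes with /e/ ([-round]) → [ɯ]
/u/ harmonizes with /e/ ([-round]) → [ɯ]
2 segments change.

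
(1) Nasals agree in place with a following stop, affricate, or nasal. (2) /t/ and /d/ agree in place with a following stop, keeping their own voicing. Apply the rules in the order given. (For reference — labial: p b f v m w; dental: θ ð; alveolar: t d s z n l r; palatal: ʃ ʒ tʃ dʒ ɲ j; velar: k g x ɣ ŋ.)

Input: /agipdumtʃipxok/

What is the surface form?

Rule 1: /m/ before /tʃ/ (palatal) → [ɲ]
After rule 1: agipduɲtʃipxok
Rule 2: no segment meets the rule's conditions; no change.

[agipduɲtʃipxok]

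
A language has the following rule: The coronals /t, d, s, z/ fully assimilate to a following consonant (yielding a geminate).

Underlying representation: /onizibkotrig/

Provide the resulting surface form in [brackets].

/t/ before /r/ → [r] (total assimilation)

[onizibkorrig]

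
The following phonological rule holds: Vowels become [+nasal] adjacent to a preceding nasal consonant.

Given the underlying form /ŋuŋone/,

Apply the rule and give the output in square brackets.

[ŋũŋõnẽ]

/u/ after nasal /ŋ/ → [ũ]
/o/ after nasal /ŋ/ → [õ]
/e/ after nasal /n/ → [ẽ]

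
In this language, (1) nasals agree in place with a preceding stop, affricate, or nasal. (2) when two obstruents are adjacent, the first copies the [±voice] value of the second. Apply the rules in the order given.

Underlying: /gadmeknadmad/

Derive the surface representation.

Rule 1: /m/ after /d/ (alveolar) → [n]
Rule 1: /n/ after /k/ (velar) → [ŋ]
Rule 1: /m/ after /d/ (alveolar) → [n]
After rule 1: gadnekŋadnad
Rule 2: no segment meets the rule's conditions; no change.

[gadnekŋadnad]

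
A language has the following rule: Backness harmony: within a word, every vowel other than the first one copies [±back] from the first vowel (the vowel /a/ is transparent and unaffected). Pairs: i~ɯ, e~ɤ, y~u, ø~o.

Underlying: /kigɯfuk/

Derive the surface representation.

/ɯ/ harmonizes with /i/ ([-back]) → [i]
/u/ harmonizes with /i/ ([-back]) → [y]

[kigifyk]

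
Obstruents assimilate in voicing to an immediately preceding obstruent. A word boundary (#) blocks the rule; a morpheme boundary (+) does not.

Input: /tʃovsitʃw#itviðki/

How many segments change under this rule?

/s/ after /v/ (voiced) → [z]
/v/ after /t/ (voiceless) → [f]
/k/ after /ð/ (voiced) → [g]
3 segments change.

3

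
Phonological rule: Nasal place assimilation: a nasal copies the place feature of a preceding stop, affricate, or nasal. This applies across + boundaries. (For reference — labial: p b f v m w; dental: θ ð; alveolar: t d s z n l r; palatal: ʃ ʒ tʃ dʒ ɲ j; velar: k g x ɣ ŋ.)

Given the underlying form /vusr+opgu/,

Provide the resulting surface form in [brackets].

no segment meets the rule's conditions; no change.

[vusr+opgu]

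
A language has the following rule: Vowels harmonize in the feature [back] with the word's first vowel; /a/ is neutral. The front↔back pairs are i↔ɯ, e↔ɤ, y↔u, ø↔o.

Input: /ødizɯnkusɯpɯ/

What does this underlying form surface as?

/ɯ/ harmonizes with /ø/ ([-back]) → [i]
/u/ harmonizes with /ø/ ([-back]) → [y]
/ɯ/ harmonizes with /ø/ ([-back]) → [i]
/ɯ/ harmonizes with /ø/ ([-back]) → [i]

[ødizinkysipi]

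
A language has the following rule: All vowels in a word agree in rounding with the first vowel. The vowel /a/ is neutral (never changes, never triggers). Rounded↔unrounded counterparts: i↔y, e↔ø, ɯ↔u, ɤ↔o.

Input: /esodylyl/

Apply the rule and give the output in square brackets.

[esɤdilil]

/o/ harmonizes with /e/ ([-round]) → [ɤ]
/y/ harmonizes with /e/ ([-round]) → [i]
/y/ harmonizes with /e/ ([-round]) → [i]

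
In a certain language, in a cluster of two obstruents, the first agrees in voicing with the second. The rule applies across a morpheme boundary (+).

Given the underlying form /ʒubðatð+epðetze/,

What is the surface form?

[ʒubðadð+ebðedze]

/t/ before /ð/ (voiced) → [d]
/p/ before /ð/ (voiced) → [b]
/t/ before /z/ (voiced) → [d]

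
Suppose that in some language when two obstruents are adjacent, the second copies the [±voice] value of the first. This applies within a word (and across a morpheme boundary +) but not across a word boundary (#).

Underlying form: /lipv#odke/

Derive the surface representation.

/v/ after /p/ (voiceless) → [f]
/k/ after /d/ (voiced) → [g]

[lipf#odge]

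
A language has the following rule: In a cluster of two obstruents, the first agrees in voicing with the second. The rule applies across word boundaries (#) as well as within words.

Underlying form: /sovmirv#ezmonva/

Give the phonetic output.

no segment meets the rule's conditions; no change.

[sovmirv#ezmonva]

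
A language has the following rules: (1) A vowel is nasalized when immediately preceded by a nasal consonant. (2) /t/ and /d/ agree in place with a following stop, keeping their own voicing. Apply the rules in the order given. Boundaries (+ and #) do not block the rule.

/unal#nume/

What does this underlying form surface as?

Rule 1: /a/ after nasal /n/ → [ã]
Rule 1: /u/ after nasal /n/ → [ũ]
Rule 1: /e/ after nasal /m/ → [ẽ]
After rule 1: unãl#nũmẽ
Rule 2: no segment meets the rule's conditions; no change.

[unãl#nũmẽ]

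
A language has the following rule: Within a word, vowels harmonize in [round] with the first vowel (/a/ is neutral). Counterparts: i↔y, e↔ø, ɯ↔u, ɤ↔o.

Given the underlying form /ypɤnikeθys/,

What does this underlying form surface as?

/ɤ/ harmonizes with /y/ ([+round]) → [o]
/i/ harmonizes with /y/ ([+round]) → [y]
/e/ harmonizes with /y/ ([+round]) → [ø]

[yponykøθys]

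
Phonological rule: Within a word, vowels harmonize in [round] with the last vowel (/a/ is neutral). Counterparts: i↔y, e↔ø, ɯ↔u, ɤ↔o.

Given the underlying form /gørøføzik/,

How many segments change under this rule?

3

/ø/ harmonizes with /i/ ([-round]) → [e]
/ø/ harmonizes with /i/ ([-round]) → [e]
/ø/ harmonizes with /i/ ([-round]) → [e]
3 segments change.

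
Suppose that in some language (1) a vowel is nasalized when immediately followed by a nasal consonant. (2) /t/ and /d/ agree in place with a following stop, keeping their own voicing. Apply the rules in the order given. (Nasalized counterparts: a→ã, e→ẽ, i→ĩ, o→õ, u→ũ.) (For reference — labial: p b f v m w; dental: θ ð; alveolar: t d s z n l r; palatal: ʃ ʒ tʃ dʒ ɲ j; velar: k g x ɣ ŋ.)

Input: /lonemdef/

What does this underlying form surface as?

Rule 1: /o/ before nasal /n/ → [õ]
Rule 1: /e/ before nasal /m/ → [ẽ]
After rule 1: lõnẽmdef
Rule 2: no segment meets the rule's conditions; no change.

[lõnẽmdef]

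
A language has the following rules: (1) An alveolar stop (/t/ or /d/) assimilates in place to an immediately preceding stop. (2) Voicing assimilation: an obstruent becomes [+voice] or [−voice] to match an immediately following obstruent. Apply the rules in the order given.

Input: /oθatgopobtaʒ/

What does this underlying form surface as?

[oθadgopoppaʒ]

Rule 1: /t/ after /b/ (labial) → [p]
After rule 1: oθatgopobpaʒ
Rule 2: /t/ before /g/ (voiced) → [d]
Rule 2: /b/ before /p/ (voiceless) → [p]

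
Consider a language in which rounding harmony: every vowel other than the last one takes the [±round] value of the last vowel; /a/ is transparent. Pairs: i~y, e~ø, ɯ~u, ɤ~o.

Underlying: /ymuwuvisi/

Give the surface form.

/y/ harmonizes with /i/ ([-round]) → [i]
/u/ harmonizes with /i/ ([-round]) → [ɯ]
/u/ harmonizes with /i/ ([-round]) → [ɯ]

[imɯwɯvisi]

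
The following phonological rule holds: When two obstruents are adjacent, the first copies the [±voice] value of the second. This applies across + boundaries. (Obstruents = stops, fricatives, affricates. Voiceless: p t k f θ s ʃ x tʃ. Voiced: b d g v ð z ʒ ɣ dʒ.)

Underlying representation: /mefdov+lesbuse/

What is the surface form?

[mevdov+lezbuse]

/f/ before /d/ (voiced) → [v]
/s/ before /b/ (voiced) → [z]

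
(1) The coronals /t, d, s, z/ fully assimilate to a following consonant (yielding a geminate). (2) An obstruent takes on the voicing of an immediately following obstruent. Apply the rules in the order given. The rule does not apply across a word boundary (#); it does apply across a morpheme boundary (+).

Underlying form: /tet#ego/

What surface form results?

[tet#ego]

Rule 1: no segment meets the rule's conditions; no change.
After rule 1: tet#ego
Rule 2: no segment meets the rule's conditions; no change.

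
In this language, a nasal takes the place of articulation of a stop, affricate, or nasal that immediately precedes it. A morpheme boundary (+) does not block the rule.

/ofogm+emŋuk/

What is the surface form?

/m/ after /g/ (velar) → [ŋ]
/ŋ/ after /m/ (labial) → [m]

[ofogŋ+emmuk]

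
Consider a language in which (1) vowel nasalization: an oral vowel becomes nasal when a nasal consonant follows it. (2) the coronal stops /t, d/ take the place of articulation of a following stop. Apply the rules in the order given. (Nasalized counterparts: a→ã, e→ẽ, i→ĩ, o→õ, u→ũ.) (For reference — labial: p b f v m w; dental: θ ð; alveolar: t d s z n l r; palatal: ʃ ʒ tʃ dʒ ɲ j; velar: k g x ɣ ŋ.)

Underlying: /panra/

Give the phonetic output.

[pãnra]

Rule 1: /a/ before nasal /n/ → [ã]
After rule 1: pãnra
Rule 2: no segment meets the rule's conditions; no change.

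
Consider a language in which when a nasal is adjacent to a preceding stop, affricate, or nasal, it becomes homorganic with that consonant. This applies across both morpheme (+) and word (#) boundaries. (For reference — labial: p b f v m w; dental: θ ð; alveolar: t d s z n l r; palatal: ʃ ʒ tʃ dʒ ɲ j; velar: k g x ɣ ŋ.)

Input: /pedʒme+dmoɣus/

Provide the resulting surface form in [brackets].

[pedʒɲe+dnoɣus]

/m/ after /dʒ/ (palatal) → [ɲ]
/m/ after /d/ (alveolar) → [n]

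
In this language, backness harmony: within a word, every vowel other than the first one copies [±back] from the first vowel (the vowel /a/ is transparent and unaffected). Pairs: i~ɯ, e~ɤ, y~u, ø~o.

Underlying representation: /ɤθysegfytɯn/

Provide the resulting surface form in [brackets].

[ɤθusɤgfutɯn]

/y/ harmonizes with /ɤ/ ([+back]) → [u]
/e/ harmonizes with /ɤ/ ([+back]) → [ɤ]
/y/ harmonizes with /ɤ/ ([+back]) → [u]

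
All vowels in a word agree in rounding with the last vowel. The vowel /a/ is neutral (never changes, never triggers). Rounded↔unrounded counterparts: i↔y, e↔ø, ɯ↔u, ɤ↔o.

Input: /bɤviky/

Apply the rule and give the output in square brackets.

/ɤ/ harmonizes with /y/ ([+round]) → [o]
/i/ harmonizes with /y/ ([+round]) → [y]

[bovyky]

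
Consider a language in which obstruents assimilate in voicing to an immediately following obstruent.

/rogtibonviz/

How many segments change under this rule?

1

/g/ before /t/ (voiceless) → [k]
1 segment changes.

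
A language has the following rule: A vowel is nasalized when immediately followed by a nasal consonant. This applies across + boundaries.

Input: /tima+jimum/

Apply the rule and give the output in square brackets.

[tĩma+jĩmũm]

/i/ before nasal /m/ → [ĩ]
/i/ before nasal /m/ → [ĩ]
/u/ before nasal /m/ → [ũ]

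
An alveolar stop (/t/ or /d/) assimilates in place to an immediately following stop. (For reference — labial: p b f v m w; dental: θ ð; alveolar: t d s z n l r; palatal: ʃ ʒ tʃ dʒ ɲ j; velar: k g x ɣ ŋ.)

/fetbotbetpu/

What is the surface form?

/t/ before /b/ (labial) → [p]
/t/ before /b/ (labial) → [p]
/t/ before /p/ (labial) → [p]

[fepbopbeppu]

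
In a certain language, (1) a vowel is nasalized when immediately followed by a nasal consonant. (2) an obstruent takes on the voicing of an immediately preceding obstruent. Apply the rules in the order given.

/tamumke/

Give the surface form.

Rule 1: /a/ before nasal /m/ → [ã]
Rule 1: /u/ before nasal /m/ → [ũ]
After rule 1: tãmũmke
Rule 2: no segment meets the rule's conditions; no change.

[tãmũmke]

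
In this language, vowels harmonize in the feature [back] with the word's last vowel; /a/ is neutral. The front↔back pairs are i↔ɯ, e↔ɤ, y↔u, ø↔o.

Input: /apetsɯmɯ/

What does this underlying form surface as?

/e/ harmonizes with /ɯ/ ([+back]) → [ɤ]

[apɤtsɯmɯ]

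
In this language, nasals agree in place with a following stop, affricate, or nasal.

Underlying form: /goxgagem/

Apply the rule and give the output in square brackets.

[goxgagem]

no segment meets the rule's conditions; no change.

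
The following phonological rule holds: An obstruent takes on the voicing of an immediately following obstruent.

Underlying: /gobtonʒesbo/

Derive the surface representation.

/b/ before /t/ (voiceless) → [p]
/s/ before /b/ (voiced) → [z]

[goptonʒezbo]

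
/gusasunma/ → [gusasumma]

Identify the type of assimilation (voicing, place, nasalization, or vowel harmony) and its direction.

place assimilation, regressive

/n/→[m].
Each target copies a feature from the following segment, so the direction is regressive.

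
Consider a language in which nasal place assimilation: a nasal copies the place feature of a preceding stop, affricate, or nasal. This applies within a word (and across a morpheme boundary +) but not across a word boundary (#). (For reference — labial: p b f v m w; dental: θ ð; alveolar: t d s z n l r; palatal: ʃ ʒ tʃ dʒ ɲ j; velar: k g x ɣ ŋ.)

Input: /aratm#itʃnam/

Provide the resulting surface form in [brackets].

/m/ after /t/ (alveolar) → [n]
/n/ after /tʃ/ (palatal) → [ɲ]

[aratn#itʃɲam]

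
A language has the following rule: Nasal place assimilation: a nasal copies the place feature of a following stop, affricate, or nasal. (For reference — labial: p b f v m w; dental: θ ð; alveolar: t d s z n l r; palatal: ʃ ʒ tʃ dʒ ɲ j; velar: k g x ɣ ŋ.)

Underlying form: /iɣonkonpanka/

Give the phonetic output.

[iɣoŋkompaŋka]

/n/ before /k/ (velar) → [ŋ]
/n/ before /p/ (labial) → [m]
/n/ before /k/ (velar) → [ŋ]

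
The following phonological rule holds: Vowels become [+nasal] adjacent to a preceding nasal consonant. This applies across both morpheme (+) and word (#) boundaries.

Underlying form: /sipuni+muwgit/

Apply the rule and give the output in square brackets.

/i/ after nasal /n/ → [ĩ]
/u/ after nasal /m/ → [ũ]

[sipunĩ+mũwgit]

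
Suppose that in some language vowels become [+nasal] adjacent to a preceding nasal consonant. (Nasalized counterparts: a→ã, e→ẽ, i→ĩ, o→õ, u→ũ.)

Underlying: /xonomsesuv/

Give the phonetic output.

[xonõmsesuv]

/o/ after nasal /n/ → [õ]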